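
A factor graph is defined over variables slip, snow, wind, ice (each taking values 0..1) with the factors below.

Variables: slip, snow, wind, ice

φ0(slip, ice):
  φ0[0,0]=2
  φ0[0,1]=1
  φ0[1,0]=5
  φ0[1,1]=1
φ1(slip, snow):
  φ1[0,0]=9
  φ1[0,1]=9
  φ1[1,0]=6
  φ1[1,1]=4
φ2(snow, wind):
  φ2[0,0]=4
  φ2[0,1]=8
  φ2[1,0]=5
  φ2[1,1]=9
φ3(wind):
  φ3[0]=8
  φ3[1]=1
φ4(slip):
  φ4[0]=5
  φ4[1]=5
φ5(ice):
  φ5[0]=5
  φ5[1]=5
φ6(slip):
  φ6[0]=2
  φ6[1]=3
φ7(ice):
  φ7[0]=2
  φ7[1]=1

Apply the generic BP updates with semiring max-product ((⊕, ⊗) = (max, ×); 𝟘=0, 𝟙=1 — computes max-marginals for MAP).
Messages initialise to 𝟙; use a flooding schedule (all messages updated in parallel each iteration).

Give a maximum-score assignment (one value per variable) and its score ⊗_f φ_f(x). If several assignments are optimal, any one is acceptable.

init: all messages = 𝟙 over 2 values
r1 m[φ0→slip] = [2, 5]
r1 m[φ0→ice] = [5, 1]
r1 m[φ1→slip] = [9, 6]
r1 m[φ1→snow] = [9, 9]
r1 m[φ2→snow] = [8, 9]
r1 m[φ2→wind] = [5, 9]
r1 m[φ3→wind] = [8, 1]
r1 m[φ4→slip] = [5, 5]
r1 m[φ5→ice] = [5, 5]
r1 m[φ6→slip] = [2, 3]
r1 m[φ7→ice] = [2, 1]
r1 m[slip→φ0] = [1, 1]
r1 m[slip→φ1] = [1, 1]
r1 m[slip→φ4] = [1, 1]
r1 m[slip→φ6] = [1, 1]
r1 m[snow→φ1] = [1, 1]
r1 m[snow→φ2] = [1, 1]
r1 m[wind→φ2] = [1, 1]
r1 m[wind→φ3] = [1, 1]
r1 m[ice→φ0] = [1, 1]
r1 m[ice→φ5] = [1, 1]
r1 m[ice→φ7] = [1, 1]
r2 m[φ0→slip] = [2, 5]
r2 m[φ0→ice] = [5, 1]
r2 m[φ1→slip] = [9, 6]
r2 m[φ1→snow] = [9, 9]
r2 m[φ2→snow] = [8, 9]
r2 m[φ2→wind] = [5, 9]
r2 m[φ3→wind] = [8, 1]
r2 m[φ4→slip] = [5, 5]
r2 m[φ5→ice] = [5, 5]
r2 m[φ6→slip] = [2, 3]
r2 m[φ7→ice] = [2, 1]
r2 m[slip→φ0] = [90, 90]
r2 m[slip→φ1] = [20, 75]
r2 m[slip→φ4] = [36, 90]
r2 m[slip→φ6] = [90, 150]
r2 m[snow→φ1] = [8, 9]
r2 m[snow→φ2] = [9, 9]
r2 m[wind→φ2] = [8, 1]
r2 m[wind→φ3] = [5, 9]
r2 m[ice→φ0] = [10, 5]
r2 m[ice→φ5] = [10, 1]
r2 m[ice→φ7] = [25, 5]
r3 m[φ0→slip] = [20, 50]
r3 m[φ0→ice] = [450, 90]
r3 m[φ1→slip] = [81, 48]
r3 m[φ1→snow] = [450, 300]
r3 m[φ2→snow] = [32, 40]
r3 m[φ2→wind] = [45, 81]
r3 m[φ3→wind] = [8, 1]
r3 m[φ4→slip] = [5, 5]
r3 m[φ5→ice] = [5, 5]
r3 m[φ6→slip] = [2, 3]
r3 m[φ7→ice] = [2, 1]
r3 m[slip→φ0] = [90, 90]
r3 m[slip→φ1] = [20, 75]
r3 m[slip→φ4] = [36, 90]
r3 m[slip→φ6] = [90, 150]
r3 m[snow→φ1] = [8, 9]
r3 m[snow→φ2] = [9, 9]
r3 m[wind→φ2] = [8, 1]
r3 m[wind→φ3] = [5, 9]
r3 m[ice→φ0] = [10, 5]
r3 m[ice→φ5] = [10, 1]
r3 m[ice→φ7] = [25, 5]
r4 m[φ0→slip] = [20, 50]
r4 m[φ0→ice] = [450, 90]
r4 m[φ1→slip] = [81, 48]
r4 m[φ1→snow] = [450, 300]
r4 m[φ2→snow] = [32, 40]
r4 m[φ2→wind] = [45, 81]
r4 m[φ3→wind] = [8, 1]
r4 m[φ4→slip] = [5, 5]
r4 m[φ5→ice] = [5, 5]
r4 m[φ6→slip] = [2, 3]
r4 m[φ7→ice] = [2, 1]
r4 m[slip→φ0] = [810, 720]
r4 m[slip→φ1] = [200, 750]
r4 m[slip→φ4] = [3240, 7200]
r4 m[slip→φ6] = [8100, 12000]
r4 m[snow→φ1] = [32, 40]
r4 m[snow→φ2] = [450, 300]
r4 m[wind→φ2] = [8, 1]
r4 m[wind→φ3] = [45, 81]
r4 m[ice→φ0] = [10, 5]
r4 m[ice→φ5] = [900, 90]
r4 m[ice→φ7] = [2250, 450]
r5 m[φ0→slip] = [20, 50]
r5 m[φ0→ice] = [3600, 810]
r5 m[φ1→slip] = [360, 192]
r5 m[φ1→snow] = [4500, 3000]
r5 m[φ2→snow] = [32, 40]
r5 m[φ2→wind] = [1800, 3600]
r5 m[φ3→wind] = [8, 1]
r5 m[φ4→slip] = [5, 5]
r5 m[φ5→ice] = [5, 5]
r5 m[φ6→slip] = [2, 3]
r5 m[φ7→ice] = [2, 1]
r5 m[slip→φ0] = [810, 720]
r5 m[slip→φ1] = [200, 750]
r5 m[slip→φ4] = [3240, 7200]
r5 m[slip→φ6] = [8100, 12000]
r5 m[snow→φ1] = [32, 40]
r5 m[snow→φ2] = [450, 300]
r5 m[wind→φ2] = [8, 1]
r5 m[wind→φ3] = [45, 81]
r5 m[ice→φ0] = [10, 5]
r5 m[ice→φ5] = [900, 90]
r5 m[ice→φ7] = [2250, 450]
r6 m[φ0→slip] = [20, 50]
r6 m[φ0→ice] = [3600, 810]
r6 m[φ1→slip] = [360, 192]
r6 m[φ1→snow] = [4500, 3000]
r6 m[φ2→snow] = [32, 40]
r6 m[φ2→wind] = [1800, 3600]
r6 m[φ3→wind] = [8, 1]
r6 m[φ4→slip] = [5, 5]
r6 m[φ5→ice] = [5, 5]
r6 m[φ6→slip] = [2, 3]
r6 m[φ7→ice] = [2, 1]
r6 m[slip→φ0] = [3600, 2880]
r6 m[slip→φ1] = [200, 750]
r6 m[slip→φ4] = [14400, 28800]
r6 m[slip→φ6] = [36000, 48000]
r6 m[snow→φ1] = [32, 40]
r6 m[snow→φ2] = [4500, 3000]
r6 m[wind→φ2] = [8, 1]
r6 m[wind→φ3] = [1800, 3600]
r6 m[ice→φ0] = [10, 5]
r6 m[ice→φ5] = [7200, 810]
r6 m[ice→φ7] = [18000, 4050]
r7 m[φ0→slip] = [20, 50]
r7 m[φ0→ice] = [14400, 3600]
r7 m[φ1→slip] = [360, 192]
r7 m[φ1→snow] = [4500, 3000]
r7 m[φ2→snow] = [32, 40]
r7 m[φ2→wind] = [18000, 36000]
r7 m[φ3→wind] = [8, 1]
r7 m[φ4→slip] = [5, 5]
r7 m[φ5→ice] = [5, 5]
r7 m[φ6→slip] = [2, 3]
r7 m[φ7→ice] = [2, 1]
r7 m[slip→φ0] = [3600, 2880]
r7 m[slip→φ1] = [200, 750]
r7 m[slip→φ4] = [14400, 28800]
r7 m[slip→φ6] = [36000, 48000]
r7 m[snow→φ1] = [32, 40]
r7 m[snow→φ2] = [4500, 3000]
r7 m[wind→φ2] = [8, 1]
r7 m[wind→φ3] = [1800, 3600]
r7 m[ice→φ0] = [10, 5]
r7 m[ice→φ5] = [7200, 810]
r7 m[ice→φ7] = [18000, 4050]
r8 m[φ0→slip] = [20, 50]
r8 m[φ0→ice] = [14400, 3600]
r8 m[φ1→slip] = [360, 192]
r8 m[φ1→snow] = [4500, 3000]
r8 m[φ2→snow] = [32, 40]
r8 m[φ2→wind] = [18000, 36000]
r8 m[φ3→wind] = [8, 1]
r8 m[φ4→slip] = [5, 5]
r8 m[φ5→ice] = [5, 5]
r8 m[φ6→slip] = [2, 3]
r8 m[φ7→ice] = [2, 1]
r8 m[slip→φ0] = [3600, 2880]
r8 m[slip→φ1] = [200, 750]
r8 m[slip→φ4] = [14400, 28800]
r8 m[slip→φ6] = [36000, 48000]
r8 m[snow→φ1] = [32, 40]
r8 m[snow→φ2] = [4500, 3000]
r8 m[wind→φ2] = [8, 1]
r8 m[wind→φ3] = [18000, 36000]
r8 m[ice→φ0] = [10, 5]
r8 m[ice→φ5] = [28800, 3600]
r8 m[ice→φ7] = [72000, 18000]
r9 m[φ0→slip] = [20, 50]
r9 m[φ0→ice] = [14400, 3600]
r9 m[φ1→slip] = [360, 192]
r9 m[φ1→snow] = [4500, 3000]
r9 m[φ2→snow] = [32, 40]
r9 m[φ2→wind] = [18000, 36000]
r9 m[φ3→wind] = [8, 1]
r9 m[φ4→slip] = [5, 5]
r9 m[φ5→ice] = [5, 5]
r9 m[φ6→slip] = [2, 3]
r9 m[φ7→ice] = [2, 1]
r9 m[slip→φ0] = [3600, 2880]
r9 m[slip→φ1] = [200, 750]
r9 m[slip→φ4] = [14400, 28800]
r9 m[slip→φ6] = [36000, 48000]
r9 m[snow→φ1] = [32, 40]
r9 m[snow→φ2] = [4500, 3000]
r9 m[wind→φ2] = [8, 1]
r9 m[wind→φ3] = [18000, 36000]
r9 m[ice→φ0] = [10, 5]
r9 m[ice→φ5] = [28800, 3600]
r9 m[ice→φ7] = [72000, 18000]
fixed point reached at round 9
traceback from slip: (slip=1, snow=0, wind=0, ice=0), score=144000

assignment: (slip=1, snow=0, wind=0, ice=0); score = 144000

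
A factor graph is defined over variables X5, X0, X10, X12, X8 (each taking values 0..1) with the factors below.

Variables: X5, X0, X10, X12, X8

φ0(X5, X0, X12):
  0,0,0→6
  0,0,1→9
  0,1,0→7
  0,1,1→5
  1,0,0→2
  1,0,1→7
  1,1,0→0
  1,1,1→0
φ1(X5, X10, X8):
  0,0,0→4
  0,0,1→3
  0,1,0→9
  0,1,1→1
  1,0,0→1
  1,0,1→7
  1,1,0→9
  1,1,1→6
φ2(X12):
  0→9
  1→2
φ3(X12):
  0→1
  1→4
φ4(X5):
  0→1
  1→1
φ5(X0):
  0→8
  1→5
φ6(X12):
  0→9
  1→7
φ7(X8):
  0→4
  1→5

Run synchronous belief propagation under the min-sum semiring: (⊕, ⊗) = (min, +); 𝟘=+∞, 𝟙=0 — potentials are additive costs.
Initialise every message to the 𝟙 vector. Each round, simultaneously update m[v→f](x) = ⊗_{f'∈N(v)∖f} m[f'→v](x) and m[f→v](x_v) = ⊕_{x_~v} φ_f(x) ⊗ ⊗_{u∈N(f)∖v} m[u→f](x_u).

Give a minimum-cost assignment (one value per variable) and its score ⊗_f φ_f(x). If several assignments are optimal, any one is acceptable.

init: all messages = 𝟙 over 2 values
r1 m[φ0→X5] = [5, 0]
r1 m[φ0→X0] = [2, 0]
r1 m[φ0→X12] = [0, 0]
r1 m[φ1→X5] = [1, 1]
r1 m[φ1→X10] = [1, 1]
r1 m[φ1→X8] = [1, 1]
r1 m[φ2→X12] = [9, 2]
r1 m[φ3→X12] = [1, 4]
r1 m[φ4→X5] = [1, 1]
r1 m[φ5→X0] = [8, 5]
r1 m[φ6→X12] = [9, 7]
r1 m[φ7→X8] = [4, 5]
r1 m[X5→φ0] = [0, 0]
r1 m[X5→φ1] = [0, 0]
r1 m[X5→φ4] = [0, 0]
r1 m[X0→φ0] = [0, 0]
r1 m[X0→φ5] = [0, 0]
r1 m[X10→φ1] = [0, 0]
r1 m[X12→φ0] = [0, 0]
r1 m[X12→φ2] = [0, 0]
r1 m[X12→φ3] = [0, 0]
r1 m[X12→φ6] = [0, 0]
r1 m[X8→φ1] = [0, 0]
r1 m[X8→φ7] = [0, 0]
r2 m[φ0→X5] = [5, 0]
r2 m[φ0→X0] = [2, 0]
r2 m[φ0→X12] = [0, 0]
r2 m[φ1→X5] = [1, 1]
r2 m[φ1→X10] = [1, 1]
r2 m[φ1→X8] = [1, 1]
r2 m[φ2→X12] = [9, 2]
r2 m[φ3→X12] = [1, 4]
r2 m[φ4→X5] = [1, 1]
r2 m[φ5→X0] = [8, 5]
r2 m[φ6→X12] = [9, 7]
r2 m[φ7→X8] = [4, 5]
r2 m[X5→φ0] = [2, 2]
r2 m[X5→φ1] = [6, 1]
r2 m[X5→φ4] = [6, 1]
r2 m[X0→φ0] = [8, 5]
r2 m[X0→φ5] = [2, 0]
r2 m[X10→φ1] = [0, 0]
r2 m[X12→φ0] = [19, 13]
r2 m[X12→φ2] = [10, 11]
r2 m[X12→φ3] = [18, 9]
r2 m[X12→φ6] = [10, 6]
r2 m[X8→φ1] = [4, 5]
r2 m[X8→φ7] = [1, 1]
r3 m[φ0→X5] = [23, 18]
r3 m[φ0→X0] = [22, 15]
r3 m[φ0→X12] = [7, 7]
r3 m[φ1→X5] = [6, 5]
r3 m[φ1→X10] = [6, 12]
r3 m[φ1→X8] = [2, 7]
r3 m[φ2→X12] = [9, 2]
r3 m[φ3→X12] = [1, 4]
r3 m[φ4→X5] = [1, 1]
r3 m[φ5→X0] = [8, 5]
r3 m[φ6→X12] = [9, 7]
r3 m[φ7→X8] = [4, 5]
r3 m[X5→φ0] = [2, 2]
r3 m[X5→φ1] = [6, 1]
r3 m[X5→φ4] = [6, 1]
r3 m[X0→φ0] = [8, 5]
r3 m[X0→φ5] = [2, 0]
r3 m[X10→φ1] = [0, 0]
r3 m[X12→φ0] = [19, 13]
r3 m[X12→φ2] = [10, 11]
r3 m[X12→φ3] = [18, 9]
r3 m[X12→φ6] = [10, 6]
r3 m[X8→φ1] = [4, 5]
r3 m[X8→φ7] = [1, 1]
r4 m[φ0→X5] = [23, 18]
r4 m[φ0→X0] = [22, 15]
r4 m[φ0→X12] = [7, 7]
r4 m[φ1→X5] = [6, 5]
r4 m[φ1→X10] = [6, 12]
r4 m[φ1→X8] = [2, 7]
r4 m[φ2→X12] = [9, 2]
r4 m[φ3→X12] = [1, 4]
r4 m[φ4→X5] = [1, 1]
r4 m[φ5→X0] = [8, 5]
r4 m[φ6→X12] = [9, 7]
r4 m[φ7→X8] = [4, 5]
r4 m[X5→φ0] = [7, 6]
r4 m[X5→φ1] = [24, 19]
r4 m[X5→φ4] = [29, 23]
r4 m[X0→φ0] = [8, 5]
r4 m[X0→φ5] = [22, 15]
r4 m[X10→φ1] = [0, 0]
r4 m[X12→φ0] = [19, 13]
r4 m[X12→φ2] = [17, 18]
r4 m[X12→φ3] = [25, 16]
r4 m[X12→φ6] = [17, 13]
r4 m[X8→φ1] = [4, 5]
r4 m[X8→φ7] = [2, 7]
r5 m[φ0→X5] = [23, 18]
r5 m[φ0→X0] = [26, 19]
r5 m[φ0→X12] = [11, 11]
r5 m[φ1→X5] = [6, 5]
r5 m[φ1→X10] = [24, 30]
r5 m[φ1→X8] = [20, 25]
r5 m[φ2→X12] = [9, 2]
r5 m[φ3→X12] = [1, 4]
r5 m[φ4→X5] = [1, 1]
r5 m[φ5→X0] = [8, 5]
r5 m[φ6→X12] = [9, 7]
r5 m[φ7→X8] = [4, 5]
r5 m[X5→φ0] = [7, 6]
r5 m[X5→φ1] = [24, 19]
r5 m[X5→φ4] = [29, 23]
r5 m[X0→φ0] = [8, 5]
r5 m[X0→φ5] = [22, 15]
r5 m[X10→φ1] = [0, 0]
r5 m[X12→φ0] = [19, 13]
r5 m[X12→φ2] = [17, 18]
r5 m[X12→φ3] = [25, 16]
r5 m[X12→φ6] = [17, 13]
r5 m[X8→φ1] = [4, 5]
r5 m[X8→φ7] = [2, 7]
r6 m[φ0→X5] = [23, 18]
r6 m[φ0→X0] = [26, 19]
r6 m[φ0→X12] = [11, 11]
r6 m[φ1→X5] = [6, 5]
r6 m[φ1→X10] = [24, 30]
r6 m[φ1→X8] = [20, 25]
r6 m[φ2→X12] = [9, 2]
r6 m[φ3→X12] = [1, 4]
r6 m[φ4→X5] = [1, 1]
r6 m[φ5→X0] = [8, 5]
r6 m[φ6→X12] = [9, 7]
r6 m[φ7→X8] = [4, 5]
r6 m[X5→φ0] = [7, 6]
r6 m[X5→φ1] = [24, 19]
r6 m[X5→φ4] = [29, 23]
r6 m[X0→φ0] = [8, 5]
r6 m[X0→φ5] = [26, 19]
r6 m[X10→φ1] = [0, 0]
r6 m[X12→φ0] = [19, 13]
r6 m[X12→φ2] = [21, 22]
r6 m[X12→φ3] = [29, 20]
r6 m[X12→φ6] = [21, 17]
r6 m[X8→φ1] = [4, 5]
r6 m[X8→φ7] = [20, 25]
r7 m[φ0→X5] = [23, 18]
r7 m[φ0→X0] = [26, 19]
r7 m[φ0→X12] = [11, 11]
r7 m[φ1→X5] = [6, 5]
r7 m[φ1→X10] = [24, 30]
r7 m[φ1→X8] = [20, 25]
r7 m[φ2→X12] = [9, 2]
r7 m[φ3→X12] = [1, 4]
r7 m[φ4→X5] = [1, 1]
r7 m[φ5→X0] = [8, 5]
r7 m[φ6→X12] = [9, 7]
r7 m[φ7→X8] = [4, 5]
r7 m[X5→φ0] = [7, 6]
r7 m[X5→φ1] = [24, 19]
r7 m[X5→φ4] = [29, 23]
r7 m[X0→φ0] = [8, 5]
r7 m[X0→φ5] = [26, 19]
r7 m[X10→φ1] = [0, 0]
r7 m[X12→φ0] = [19, 13]
r7 m[X12→φ2] = [21, 22]
r7 m[X12→φ3] = [29, 20]
r7 m[X12→φ6] = [21, 17]
r7 m[X8→φ1] = [4, 5]
r7 m[X8→φ7] = [20, 25]
fixed point reached at round 7
traceback from X5: (X5=1, X0=1, X10=0, X12=1, X8=0), score=24

assignment: (X5=1, X0=1, X10=0, X12=1, X8=0); score = 24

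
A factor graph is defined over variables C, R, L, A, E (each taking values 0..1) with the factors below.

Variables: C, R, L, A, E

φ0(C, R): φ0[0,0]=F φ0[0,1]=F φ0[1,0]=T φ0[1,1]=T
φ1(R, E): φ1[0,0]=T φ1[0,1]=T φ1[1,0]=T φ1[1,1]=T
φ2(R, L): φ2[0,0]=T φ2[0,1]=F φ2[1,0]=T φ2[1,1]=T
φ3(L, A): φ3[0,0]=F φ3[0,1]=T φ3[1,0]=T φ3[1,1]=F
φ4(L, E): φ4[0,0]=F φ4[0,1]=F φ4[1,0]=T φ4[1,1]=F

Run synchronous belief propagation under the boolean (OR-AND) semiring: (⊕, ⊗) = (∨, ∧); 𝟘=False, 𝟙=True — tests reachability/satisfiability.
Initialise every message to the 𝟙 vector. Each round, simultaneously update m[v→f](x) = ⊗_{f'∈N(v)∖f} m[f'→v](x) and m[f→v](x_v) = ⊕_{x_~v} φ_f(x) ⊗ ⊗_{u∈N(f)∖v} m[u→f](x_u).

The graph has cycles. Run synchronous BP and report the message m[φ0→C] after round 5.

message @ round 5 = [F, T]

init: all messages = 𝟙 over 2 values
r1 m[φ0→C] = [F, T]
r1 m[φ0→R] = [T, T]
r1 m[φ1→R] = [T, T]
r1 m[φ1→E] = [T, T]
r1 m[φ2→R] = [T, T]
r1 m[φ2→L] = [T, T]
r1 m[φ3→L] = [T, T]
r1 m[φ3→A] = [T, T]
r1 m[φ4→L] = [F, T]
r1 m[φ4→E] = [T, F]
r1 m[C→φ0] = [T, T]
r1 m[R→φ0] = [T, T]
r1 m[R→φ1] = [T, T]
r1 m[R→φ2] = [T, T]
r1 m[L→φ2] = [T, T]
r1 m[L→φ3] = [T, T]
r1 m[L→φ4] = [T, T]
r1 m[A→φ3] = [T, T]
r1 m[E→φ1] = [T, T]
r1 m[E→φ4] = [T, T]
r2 m[φ0→C] = [F, T]
r2 m[φ0→R] = [T, T]
r2 m[φ1→R] = [T, T]
r2 m[φ1→E] = [T, T]
r2 m[φ2→R] = [T, T]
r2 m[φ2→L] = [T, T]
r2 m[φ3→L] = [T, T]
r2 m[φ3→A] = [T, T]
r2 m[φ4→L] = [F, T]
r2 m[φ4→E] = [T, F]
r2 m[C→φ0] = [T, T]
r2 m[R→φ0] = [T, T]
r2 m[R→φ1] = [T, T]
r2 m[R→φ2] = [T, T]
r2 m[L→φ2] = [F, T]
r2 m[L→φ3] = [F, T]
r2 m[L→φ4] = [T, T]
r2 m[A→φ3] = [T, T]
r2 m[E→φ1] = [T, F]
r2 m[E→φ4] = [T, T]
r3 m[φ0→C] = [F, T]
r3 m[φ0→R] = [T, T]
r3 m[φ1→R] = [T, T]
r3 m[φ1→E] = [T, T]
r3 m[φ2→R] = [F, T]
r3 m[φ2→L] = [T, T]
r3 m[φ3→L] = [T, T]
r3 m[φ3→A] = [T, F]
r3 m[φ4→L] = [F, T]
r3 m[φ4→E] = [T, F]
r3 m[C→φ0] = [T, T]
r3 m[R→φ0] = [T, T]
r3 m[R→φ1] = [T, T]
r3 m[R→φ2] = [T, T]
r3 m[L→φ2] = [F, T]
r3 m[L→φ3] = [F, T]
r3 m[L→φ4] = [T, T]
r3 m[A→φ3] = [T, T]
r3 m[E→φ1] = [T, F]
r3 m[E→φ4] = [T, T]
r4 m[φ0→C] = [F, T]
r4 m[φ0→R] = [T, T]
r4 m[φ1→R] = [T, T]
r4 m[φ1→E] = [T, T]
r4 m[φ2→R] = [F, T]
r4 m[φ2→L] = [T, T]
r4 m[φ3→L] = [T, T]
r4 m[φ3→A] = [T, F]
r4 m[φ4→L] = [F, T]
r4 m[φ4→E] = [T, F]
r4 m[C→φ0] = [T, T]
r4 m[R→φ0] = [F, T]
r4 m[R→φ1] = [F, T]
r4 m[R→φ2] = [T, T]
r4 m[L→φ2] = [F, T]
r4 m[L→φ3] = [F, T]
r4 m[L→φ4] = [T, T]
r4 m[A→φ3] = [T, T]
r4 m[E→φ1] = [T, F]
r4 m[E→φ4] = [T, T]
r5 m[φ0→C] = [F, T]
r5 m[φ0→R] = [T, T]
r5 m[φ1→R] = [T, T]
r5 m[φ1→E] = [T, T]
r5 m[φ2→R] = [F, T]
r5 m[φ2→L] = [T, T]
r5 m[φ3→L] = [T, T]
r5 m[φ3→A] = [T, F]
r5 m[φ4→L] = [F, T]
r5 m[φ4→E] = [T, F]
r5 m[C→φ0] = [T, T]
r5 m[R→φ0] = [F, T]
r5 m[R→φ1] = [F, T]
r5 m[R→φ2] = [T, T]
r5 m[L→φ2] = [F, T]
r5 m[L→φ3] = [F, T]
r5 m[L→φ4] = [T, T]
r5 m[A→φ3] = [T, T]
r5 m[E→φ1] = [T, F]
r5 m[E→φ4] = [T, T]
fixed point reached at round 5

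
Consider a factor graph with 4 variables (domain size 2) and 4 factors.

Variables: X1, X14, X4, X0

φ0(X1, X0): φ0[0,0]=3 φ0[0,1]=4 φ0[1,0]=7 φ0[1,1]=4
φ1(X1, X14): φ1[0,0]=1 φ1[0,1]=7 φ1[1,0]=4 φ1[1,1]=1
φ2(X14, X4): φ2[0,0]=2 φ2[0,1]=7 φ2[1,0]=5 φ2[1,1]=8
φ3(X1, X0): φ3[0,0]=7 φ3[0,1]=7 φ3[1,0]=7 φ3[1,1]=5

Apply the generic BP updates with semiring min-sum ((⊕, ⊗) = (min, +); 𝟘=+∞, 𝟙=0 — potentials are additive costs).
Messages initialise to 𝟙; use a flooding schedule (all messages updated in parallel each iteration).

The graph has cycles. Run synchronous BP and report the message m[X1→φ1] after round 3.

init: all messages = 𝟙 over 2 values
r1 m[φ0→X1] = [3, 4]
r1 m[φ0→X0] = [3, 4]
r1 m[φ1→X1] = [1, 1]
r1 m[φ1→X14] = [1, 1]
r1 m[φ2→X14] = [2, 5]
r1 m[φ2→X4] = [2, 7]
r1 m[φ3→X1] = [7, 5]
r1 m[φ3→X0] = [7, 5]
r1 m[X1→φ0] = [0, 0]
r1 m[X1→φ1] = [0, 0]
r1 m[X1→φ3] = [0, 0]
r1 m[X14→φ1] = [0, 0]
r1 m[X14→φ2] = [0, 0]
r1 m[X4→φ2] = [0, 0]
r1 m[X0→φ0] = [0, 0]
r1 m[X0→φ3] = [0, 0]
r2 m[φ0→X1] = [3, 4]
r2 m[φ0→X0] = [3, 4]
r2 m[φ1→X1] = [1, 1]
r2 m[φ1→X14] = [1, 1]
r2 m[φ2→X14] = [2, 5]
r2 m[φ2→X4] = [2, 7]
r2 m[φ3→X1] = [7, 5]
r2 m[φ3→X0] = [7, 5]
r2 m[X1→φ0] = [8, 6]
r2 m[X1→φ1] = [10, 9]
r2 m[X1→φ3] = [4, 5]
r2 m[X14→φ1] = [2, 5]
r2 m[X14→φ2] = [1, 1]
r2 m[X4→φ2] = [0, 0]
r2 m[X0→φ0] = [7, 5]
r2 m[X0→φ3] = [3, 4]
r3 m[φ0→X1] = [9, 9]
r3 m[φ0→X0] = [11, 10]
r3 m[φ1→X1] = [3, 6]
r3 m[φ1→X14] = [11, 10]
r3 m[φ2→X14] = [2, 5]
r3 m[φ2→X4] = [3, 8]
r3 m[φ3→X1] = [10, 9]
r3 m[φ3→X0] = [11, 10]
r3 m[X1→φ0] = [8, 6]
r3 m[X1→φ1] = [10, 9]
r3 m[X1→φ3] = [4, 5]
r3 m[X14→φ1] = [2, 5]
r3 m[X14→φ2] = [1, 1]
r3 m[X4→φ2] = [0, 0]
r3 m[X0→φ0] = [7, 5]
r3 m[X0→φ3] = [3, 4]

message @ round 3 = [10, 9]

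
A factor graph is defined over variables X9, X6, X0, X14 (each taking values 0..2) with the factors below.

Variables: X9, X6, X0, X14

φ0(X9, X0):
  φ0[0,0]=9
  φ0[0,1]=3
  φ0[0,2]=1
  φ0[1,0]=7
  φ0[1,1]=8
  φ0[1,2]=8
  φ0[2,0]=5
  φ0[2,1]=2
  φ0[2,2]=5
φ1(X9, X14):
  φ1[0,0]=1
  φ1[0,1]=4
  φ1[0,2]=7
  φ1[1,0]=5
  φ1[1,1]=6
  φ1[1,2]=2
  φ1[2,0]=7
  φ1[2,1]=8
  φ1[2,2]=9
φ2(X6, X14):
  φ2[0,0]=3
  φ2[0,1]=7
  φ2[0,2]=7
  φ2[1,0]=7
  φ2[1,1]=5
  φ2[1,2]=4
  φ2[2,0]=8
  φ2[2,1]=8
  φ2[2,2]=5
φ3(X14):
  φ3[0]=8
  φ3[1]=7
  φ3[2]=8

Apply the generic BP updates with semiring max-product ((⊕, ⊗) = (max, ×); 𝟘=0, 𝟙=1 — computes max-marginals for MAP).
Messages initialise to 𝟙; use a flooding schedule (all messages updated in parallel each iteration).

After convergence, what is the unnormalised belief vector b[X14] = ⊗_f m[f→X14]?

init: all messages = 𝟙 over 3 values
r1 m[φ0→X9] = [9, 8, 5]
r1 m[φ0→X0] = [9, 8, 8]
r1 m[φ1→X9] = [7, 6, 9]
r1 m[φ1→X14] = [7, 8, 9]
r1 m[φ2→X6] = [7, 7, 8]
r1 m[φ2→X14] = [8, 8, 7]
r1 m[φ3→X14] = [8, 7, 8]
r1 m[X9→φ0] = [1, 1, 1]
r1 m[X9→φ1] = [1, 1, 1]
r1 m[X6→φ2] = [1, 1, 1]
r1 m[X0→φ0] = [1, 1, 1]
r1 m[X14→φ1] = [1, 1, 1]
r1 m[X14→φ2] = [1, 1, 1]
r1 m[X14→φ3] = [1, 1, 1]
r2 m[φ0→X9] = [9, 8, 5]
r2 m[φ0→X0] = [9, 8, 8]
r2 m[φ1→X9] = [7, 6, 9]
r2 m[φ1→X14] = [7, 8, 9]
r2 m[φ2→X6] = [7, 7, 8]
r2 m[φ2→X14] = [8, 8, 7]
r2 m[φ3→X14] = [8, 7, 8]
r2 m[X9→φ0] = [7, 6, 9]
r2 m[X9→φ1] = [9, 8, 5]
r2 m[X6→φ2] = [1, 1, 1]
r2 m[X0→φ0] = [1, 1, 1]
r2 m[X14→φ1] = [64, 56, 56]
r2 m[X14→φ2] = [56, 56, 72]
r2 m[X14→φ3] = [56, 64, 63]
r3 m[φ0→X9] = [9, 8, 5]
r3 m[φ0→X0] = [63, 48, 48]
r3 m[φ1→X9] = [392, 336, 504]
r3 m[φ1→X14] = [40, 48, 63]
r3 m[φ2→X6] = [504, 392, 448]
r3 m[φ2→X14] = [8, 8, 7]
r3 m[φ3→X14] = [8, 7, 8]
r3 m[X9→φ0] = [7, 6, 9]
r3 m[X9→φ1] = [9, 8, 5]
r3 m[X6→φ2] = [1, 1, 1]
r3 m[X0→φ0] = [1, 1, 1]
r3 m[X14→φ1] = [64, 56, 56]
r3 m[X14→φ2] = [56, 56, 72]
r3 m[X14→φ3] = [56, 64, 63]
r4 m[φ0→X9] = [9, 8, 5]
r4 m[φ0→X0] = [63, 48, 48]
r4 m[φ1→X9] = [392, 336, 504]
r4 m[φ1→X14] = [40, 48, 63]
r4 m[φ2→X6] = [504, 392, 448]
r4 m[φ2→X14] = [8, 8, 7]
r4 m[φ3→X14] = [8, 7, 8]
r4 m[X9→φ0] = [392, 336, 504]
r4 m[X9→φ1] = [9, 8, 5]
r4 m[X6→φ2] = [1, 1, 1]
r4 m[X0→φ0] = [1, 1, 1]
r4 m[X14→φ1] = [64, 56, 56]
r4 m[X14→φ2] = [320, 336, 504]
r4 m[X14→φ3] = [320, 384, 441]
r5 m[φ0→X9] = [9, 8, 5]
r5 m[φ0→X0] = [3528, 2688, 2688]
r5 m[φ1→X9] = [392, 336, 504]
r5 m[φ1→X14] = [40, 48, 63]
r5 m[φ2→X6] = [3528, 2240, 2688]
r5 m[φ2→X14] = [8, 8, 7]
r5 m[φ3→X14] = [8, 7, 8]
r5 m[X9→φ0] = [392, 336, 504]
r5 m[X9→φ1] = [9, 8, 5]
r5 m[X6→φ2] = [1, 1, 1]
r5 m[X0→φ0] = [1, 1, 1]
r5 m[X14→φ1] = [64, 56, 56]
r5 m[X14→φ2] = [320, 336, 504]
r5 m[X14→φ3] = [320, 384, 441]
r6 m[φ0→X9] = [9, 8, 5]
r6 m[φ0→X0] = [3528, 2688, 2688]
r6 m[φ1→X9] = [392, 336, 504]
r6 m[φ1→X14] = [40, 48, 63]
r6 m[φ2→X6] = [3528, 2240, 2688]
r6 m[φ2→X14] = [8, 8, 7]
r6 m[φ3→X14] = [8, 7, 8]
r6 m[X9→φ0] = [392, 336, 504]
r6 m[X9→φ1] = [9, 8, 5]
r6 m[X6→φ2] = [1, 1, 1]
r6 m[X0→φ0] = [1, 1, 1]
r6 m[X14→φ1] = [64, 56, 56]
r6 m[X14→φ2] = [320, 336, 504]
r6 m[X14→φ3] = [320, 384, 441]
fixed point reached at round 6
b[X14] = ⊗ incoming = [2560, 2688, 3528]

b[X14] = [2560, 2688, 3528]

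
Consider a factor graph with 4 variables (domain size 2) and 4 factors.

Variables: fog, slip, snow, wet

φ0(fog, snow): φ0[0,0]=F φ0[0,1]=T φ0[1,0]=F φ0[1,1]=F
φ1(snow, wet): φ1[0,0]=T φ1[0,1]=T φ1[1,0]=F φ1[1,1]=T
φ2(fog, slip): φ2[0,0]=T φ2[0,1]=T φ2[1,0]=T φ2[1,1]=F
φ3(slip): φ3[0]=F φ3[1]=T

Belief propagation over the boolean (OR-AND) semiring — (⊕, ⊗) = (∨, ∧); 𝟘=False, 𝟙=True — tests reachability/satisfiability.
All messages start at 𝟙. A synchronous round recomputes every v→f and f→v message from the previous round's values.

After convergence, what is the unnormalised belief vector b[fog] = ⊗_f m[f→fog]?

init: all messages = 𝟙 over 2 values
r1 m[φ0→fog] = [T, F]
r1 m[φ0→snow] = [F, T]
r1 m[φ1→snow] = [T, T]
r1 m[φ1→wet] = [T, T]
r1 m[φ2→fog] = [T, T]
r1 m[φ2→slip] = [T, T]
r1 m[φ3→slip] = [F, T]
r1 m[fog→φ0] = [T, T]
r1 m[fog→φ2] = [T, T]
r1 m[slip→φ2] = [T, T]
r1 m[slip→φ3] = [T, T]
r1 m[snow→φ0] = [T, T]
r1 m[snow→φ1] = [T, T]
r1 m[wet→φ1] = [T, T]
r2 m[φ0→fog] = [T, F]
r2 m[φ0→snow] = [F, T]
r2 m[φ1→snow] = [T, T]
r2 m[φ1→wet] = [T, T]
r2 m[φ2→fog] = [T, T]
r2 m[φ2→slip] = [T, T]
r2 m[φ3→slip] = [F, T]
r2 m[fog→φ0] = [T, T]
r2 m[fog→φ2] = [T, F]
r2 m[slip→φ2] = [F, T]
r2 m[slip→φ3] = [T, T]
r2 m[snow→φ0] = [T, T]
r2 m[snow→φ1] = [F, T]
r2 m[wet→φ1] = [T, T]
r3 m[φ0→fog] = [T, F]
r3 m[φ0→snow] = [F, T]
r3 m[φ1→snow] = [T, T]
r3 m[φ1→wet] = [F, T]
r3 m[φ2→fog] = [T, F]
r3 m[φ2→slip] = [T, T]
r3 m[φ3→slip] = [F, T]
r3 m[fog→φ0] = [T, T]
r3 m[fog→φ2] = [T, F]
r3 m[slip→φ2] = [F, T]
r3 m[slip→φ3] = [T, T]
r3 m[snow→φ0] = [T, T]
r3 m[snow→φ1] = [F, T]
r3 m[wet→φ1] = [T, T]
r4 m[φ0→fog] = [T, F]
r4 m[φ0→snow] = [F, T]
r4 m[φ1→snow] = [T, T]
r4 m[φ1→wet] = [F, T]
r4 m[φ2→fog] = [T, F]
r4 m[φ2→slip] = [T, T]
r4 m[φ3→slip] = [F, T]
r4 m[fog→φ0] = [T, F]
r4 m[fog→φ2] = [T, F]
r4 m[slip→φ2] = [F, T]
r4 m[slip→φ3] = [T, T]
r4 m[snow→φ0] = [T, T]
r4 m[snow→φ1] = [F, T]
r4 m[wet→φ1] = [T, T]
r5 m[φ0→fog] = [T, F]
r5 m[φ0→snow] = [F, T]
r5 m[φ1→snow] = [T, T]
r5 m[φ1→wet] = [F, T]
r5 m[φ2→fog] = [T, F]
r5 m[φ2→slip] = [T, T]
r5 m[φ3→slip] = [F, T]
r5 m[fog→φ0] = [T, F]
r5 m[fog→φ2] = [T, F]
r5 m[slip→φ2] = [F, T]
r5 m[slip→φ3] = [T, T]
r5 m[snow→φ0] = [T, T]
r5 m[snow→φ1] = [F, T]
r5 m[wet→φ1] = [T, T]
fixed point reached at round 5
b[fog] = ⊗ incoming = [T, F]

b[fog] = [T, F]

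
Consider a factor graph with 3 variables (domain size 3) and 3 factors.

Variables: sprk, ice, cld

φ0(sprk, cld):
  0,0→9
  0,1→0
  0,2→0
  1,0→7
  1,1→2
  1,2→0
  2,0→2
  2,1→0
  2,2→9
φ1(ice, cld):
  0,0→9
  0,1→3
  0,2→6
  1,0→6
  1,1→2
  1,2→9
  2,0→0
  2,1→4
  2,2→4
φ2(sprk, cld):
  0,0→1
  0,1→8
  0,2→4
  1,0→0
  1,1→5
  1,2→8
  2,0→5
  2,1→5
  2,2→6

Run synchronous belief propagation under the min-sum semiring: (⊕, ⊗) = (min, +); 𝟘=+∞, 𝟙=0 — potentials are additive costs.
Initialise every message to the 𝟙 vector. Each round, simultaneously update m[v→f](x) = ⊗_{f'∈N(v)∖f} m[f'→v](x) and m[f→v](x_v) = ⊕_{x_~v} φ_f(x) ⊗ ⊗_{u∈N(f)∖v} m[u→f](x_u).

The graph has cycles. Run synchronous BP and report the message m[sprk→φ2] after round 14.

message @ round 14 = [16, 17, 12]

init: all messages = 𝟙 over 3 values
r1 m[φ0→sprk] = [0, 0, 0]
r1 m[φ0→cld] = [2, 0, 0]
r1 m[φ1→ice] = [3, 2, 0]
r1 m[φ1→cld] = [0, 2, 4]
r1 m[φ2→sprk] = [1, 0, 5]
r1 m[φ2→cld] = [0, 5, 4]
r1 m[sprk→φ0] = [0, 0, 0]
r1 m[sprk→φ2] = [0, 0, 0]
r1 m[ice→φ1] = [0, 0, 0]
r1 m[cld→φ0] = [0, 0, 0]
r1 m[cld→φ1] = [0, 0, 0]
r1 m[cld→φ2] = [0, 0, 0]
r2 m[φ0→sprk] = [0, 0, 0]
r2 m[φ0→cld] = [2, 0, 0]
r2 m[φ1→ice] = [3, 2, 0]
r2 m[φ1→cld] = [0, 2, 4]
r2 m[φ2→sprk] = [1, 0, 5]
r2 m[φ2→cld] = [0, 5, 4]
r2 m[sprk→φ0] = [1, 0, 5]
r2 m[sprk→φ2] = [0, 0, 0]
r2 m[ice→φ1] = [0, 0, 0]
r2 m[cld→φ0] = [0, 7, 8]
r2 m[cld→φ1] = [2, 5, 4]
r2 m[cld→φ2] = [2, 2, 4]
r3 m[φ0→sprk] = [7, 7, 2]
r3 m[φ0→cld] = [7, 1, 0]
r3 m[φ1→ice] = [8, 7, 2]
r3 m[φ1→cld] = [0, 2, 4]
r3 m[φ2→sprk] = [3, 2, 7]
r3 m[φ2→cld] = [0, 5, 4]
r3 m[sprk→φ0] = [1, 0, 5]
r3 m[sprk→φ2] = [0, 0, 0]
r3 m[ice→φ1] = [0, 0, 0]
r3 m[cld→φ0] = [0, 7, 8]
r3 m[cld→φ1] = [2, 5, 4]
r3 m[cld→φ2] = [2, 2, 4]
r4 m[φ0→sprk] = [7, 7, 2]
r4 m[φ0→cld] = [7, 1, 0]
r4 m[φ1→ice] = [8, 7, 2]
r4 m[φ1→cld] = [0, 2, 4]
r4 m[φ2→sprk] = [3, 2, 7]
r4 m[φ2→cld] = [0, 5, 4]
r4 m[sprk→φ0] = [3, 2, 7]
r4 m[sprk→φ2] = [7, 7, 2]
r4 m[ice→φ1] = [0, 0, 0]
r4 m[cld→φ0] = [0, 7, 8]
r4 m[cld→φ1] = [7, 6, 4]
r4 m[cld→φ2] = [7, 3, 4]
r5 m[φ0→sprk] = [7, 7, 2]
r5 m[φ0→cld] = [9, 3, 2]
r5 m[φ1→ice] = [9, 8, 7]
r5 m[φ1→cld] = [0, 2, 4]
r5 m[φ2→sprk] = [8, 7, 8]
r5 m[φ2→cld] = [7, 7, 8]
r5 m[sprk→φ0] = [3, 2, 7]
r5 m[sprk→φ2] = [7, 7, 2]
r5 m[ice→φ1] = [0, 0, 0]
r5 m[cld→φ0] = [0, 7, 8]
r5 m[cld→φ1] = [7, 6, 4]
r5 m[cld→φ2] = [7, 3, 4]
r6 m[φ0→sprk] = [7, 7, 2]
r6 m[φ0→cld] = [9, 3, 2]
r6 m[φ1→ice] = [9, 8, 7]
r6 m[φ1→cld] = [0, 2, 4]
r6 m[φ2→sprk] = [8, 7, 8]
r6 m[φ2→cld] = [7, 7, 8]
r6 m[sprk→φ0] = [8, 7, 8]
r6 m[sprk→φ2] = [7, 7, 2]
r6 m[ice→φ1] = [0, 0, 0]
r6 m[cld→φ0] = [7, 9, 12]
r6 m[cld→φ1] = [16, 10, 10]
r6 m[cld→φ2] = [9, 5, 6]
r7 m[φ0→sprk] = [9, 11, 9]
r7 m[φ0→cld] = [10, 8, 7]
r7 m[φ1→ice] = [13, 12, 14]
r7 m[φ1→cld] = [0, 2, 4]
r7 m[φ2→sprk] = [10, 9, 10]
r7 m[φ2→cld] = [7, 7, 8]
r7 m[sprk→φ0] = [8, 7, 8]
r7 m[sprk→φ2] = [7, 7, 2]
r7 m[ice→φ1] = [0, 0, 0]
r7 m[cld→φ0] = [7, 9, 12]
r7 m[cld→φ1] = [16, 10, 10]
r7 m[cld→φ2] = [9, 5, 6]
r8 m[φ0→sprk] = [9, 11, 9]
r8 m[φ0→cld] = [10, 8, 7]
r8 m[φ1→ice] = [13, 12, 14]
r8 m[φ1→cld] = [0, 2, 4]
r8 m[φ2→sprk] = [10, 9, 10]
r8 m[φ2→cld] = [7, 7, 8]
r8 m[sprk→φ0] = [10, 9, 10]
r8 m[sprk→φ2] = [9, 11, 9]
r8 m[ice→φ1] = [0, 0, 0]
r8 m[cld→φ0] = [7, 9, 12]
r8 m[cld→φ1] = [17, 15, 15]
r8 m[cld→φ2] = [10, 10, 11]
r9 m[φ0→sprk] = [9, 11, 9]
r9 m[φ0→cld] = [12, 10, 9]
r9 m[φ1→ice] = [18, 17, 17]
r9 m[φ1→cld] = [0, 2, 4]
r9 m[φ2→sprk] = [11, 10, 15]
r9 m[φ2→cld] = [10, 14, 13]
r9 m[sprk→φ0] = [10, 9, 10]
r9 m[sprk→φ2] = [9, 11, 9]
r9 m[ice→φ1] = [0, 0, 0]
r9 m[cld→φ0] = [7, 9, 12]
r9 m[cld→φ1] = [17, 15, 15]
r9 m[cld→φ2] = [10, 10, 11]
r10 m[φ0→sprk] = [9, 11, 9]
r10 m[φ0→cld] = [12, 10, 9]
r10 m[φ1→ice] = [18, 17, 17]
r10 m[φ1→cld] = [0, 2, 4]
r10 m[φ2→sprk] = [11, 10, 15]
r10 m[φ2→cld] = [10, 14, 13]
r10 m[sprk→φ0] = [11, 10, 15]
r10 m[sprk→φ2] = [9, 11, 9]
r10 m[ice→φ1] = [0, 0, 0]
r10 m[cld→φ0] = [10, 16, 17]
r10 m[cld→φ1] = [22, 24, 22]
r10 m[cld→φ2] = [12, 12, 13]
r11 m[φ0→sprk] = [16, 17, 12]
r11 m[φ0→cld] = [17, 11, 10]
r11 m[φ1→ice] = [27, 26, 22]
r11 m[φ1→cld] = [0, 2, 4]
r11 m[φ2→sprk] = [13, 12, 17]
r11 m[φ2→cld] = [10, 14, 13]
r11 m[sprk→φ0] = [11, 10, 15]
r11 m[sprk→φ2] = [9, 11, 9]
r11 m[ice→φ1] = [0, 0, 0]
r11 m[cld→φ0] = [10, 16, 17]
r11 m[cld→φ1] = [22, 24, 22]
r11 m[cld→φ2] = [12, 12, 13]
r12 m[φ0→sprk] = [16, 17, 12]
r12 m[φ0→cld] = [17, 11, 10]
r12 m[φ1→ice] = [27, 26, 22]
r12 m[φ1→cld] = [0, 2, 4]
r12 m[φ2→sprk] = [13, 12, 17]
r12 m[φ2→cld] = [10, 14, 13]
r12 m[sprk→φ0] = [13, 12, 17]
r12 m[sprk→φ2] = [16, 17, 12]
r12 m[ice→φ1] = [0, 0, 0]
r12 m[cld→φ0] = [10, 16, 17]
r12 m[cld→φ1] = [27, 25, 23]
r12 m[cld→φ2] = [17, 13, 14]
r13 m[φ0→sprk] = [16, 17, 12]
r13 m[φ0→cld] = [19, 13, 12]
r13 m[φ1→ice] = [28, 27, 27]
r13 m[φ1→cld] = [0, 2, 4]
r13 m[φ2→sprk] = [18, 17, 18]
r13 m[φ2→cld] = [17, 17, 18]
r13 m[sprk→φ0] = [13, 12, 17]
r13 m[sprk→φ2] = [16, 17, 12]
r13 m[ice→φ1] = [0, 0, 0]
r13 m[cld→φ0] = [10, 16, 17]
r13 m[cld→φ1] = [27, 25, 23]
r13 m[cld→φ2] = [17, 13, 14]
r14 m[φ0→sprk] = [16, 17, 12]
r14 m[φ0→cld] = [19, 13, 12]
r14 m[φ1→ice] = [28, 27, 27]
r14 m[φ1→cld] = [0, 2, 4]
r14 m[φ2→sprk] = [18, 17, 18]
r14 m[φ2→cld] = [17, 17, 18]
r14 m[sprk→φ0] = [18, 17, 18]
r14 m[sprk→φ2] = [16, 17, 12]
r14 m[ice→φ1] = [0, 0, 0]
r14 m[cld→φ0] = [17, 19, 22]
r14 m[cld→φ1] = [36, 30, 30]
r14 m[cld→φ2] = [19, 15, 16]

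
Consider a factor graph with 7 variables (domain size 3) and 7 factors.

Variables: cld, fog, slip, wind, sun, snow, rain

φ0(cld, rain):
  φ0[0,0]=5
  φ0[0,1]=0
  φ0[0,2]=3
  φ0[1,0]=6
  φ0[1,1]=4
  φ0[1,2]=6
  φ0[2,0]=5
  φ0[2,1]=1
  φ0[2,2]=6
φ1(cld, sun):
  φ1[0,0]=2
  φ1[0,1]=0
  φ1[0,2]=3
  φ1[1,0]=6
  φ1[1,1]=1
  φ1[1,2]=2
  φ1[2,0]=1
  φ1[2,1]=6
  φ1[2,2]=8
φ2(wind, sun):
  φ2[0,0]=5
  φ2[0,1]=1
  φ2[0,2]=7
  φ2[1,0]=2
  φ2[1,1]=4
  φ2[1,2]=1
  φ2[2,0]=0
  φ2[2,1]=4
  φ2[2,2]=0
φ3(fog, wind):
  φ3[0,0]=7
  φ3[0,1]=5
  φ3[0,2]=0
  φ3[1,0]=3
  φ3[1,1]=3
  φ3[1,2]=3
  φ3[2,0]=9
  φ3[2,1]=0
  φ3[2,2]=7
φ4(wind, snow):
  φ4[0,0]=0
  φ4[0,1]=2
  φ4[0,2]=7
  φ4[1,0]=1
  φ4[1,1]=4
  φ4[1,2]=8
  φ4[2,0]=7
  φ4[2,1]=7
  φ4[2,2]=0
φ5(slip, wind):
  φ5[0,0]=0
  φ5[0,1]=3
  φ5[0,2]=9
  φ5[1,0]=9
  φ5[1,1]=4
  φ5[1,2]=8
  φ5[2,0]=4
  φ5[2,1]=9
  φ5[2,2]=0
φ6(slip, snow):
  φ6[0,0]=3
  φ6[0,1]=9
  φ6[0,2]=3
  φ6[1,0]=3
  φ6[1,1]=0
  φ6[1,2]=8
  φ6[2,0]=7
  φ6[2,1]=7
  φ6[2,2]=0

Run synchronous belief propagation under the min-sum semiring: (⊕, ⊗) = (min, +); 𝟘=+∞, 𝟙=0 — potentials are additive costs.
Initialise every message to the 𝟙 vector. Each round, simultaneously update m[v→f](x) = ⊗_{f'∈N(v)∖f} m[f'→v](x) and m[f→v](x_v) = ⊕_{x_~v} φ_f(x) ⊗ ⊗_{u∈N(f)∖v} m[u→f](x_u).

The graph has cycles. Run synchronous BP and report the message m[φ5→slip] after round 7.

init: all messages = 𝟙 over 3 values
r1 m[φ0→cld] = [0, 4, 1]
r1 m[φ0→rain] = [5, 0, 3]
r1 m[φ1→cld] = [0, 1, 1]
r1 m[φ1→sun] = [1, 0, 2]
r1 m[φ2→wind] = [1, 1, 0]
r1 m[φ2→sun] = [0, 1, 0]
r1 m[φ3→fog] = [0, 3, 0]
r1 m[φ3→wind] = [3, 0, 0]
r1 m[φ4→wind] = [0, 1, 0]
r1 m[φ4→snow] = [0, 2, 0]
r1 m[φ5→slip] = [0, 4, 0]
r1 m[φ5→wind] = [0, 3, 0]
r1 m[φ6→slip] = [3, 0, 0]
r1 m[φ6→snow] = [3, 0, 0]
r1 m[cld→φ0] = [0, 0, 0]
r1 m[cld→φ1] = [0, 0, 0]
r1 m[fog→φ3] = [0, 0, 0]
r1 m[slip→φ5] = [0, 0, 0]
r1 m[slip→φ6] = [0, 0, 0]
r1 m[wind→φ2] = [0, 0, 0]
r1 m[wind→φ3] = [0, 0, 0]
r1 m[wind→φ4] = [0, 0, 0]
r1 m[wind→φ5] = [0, 0, 0]
r1 m[sun→φ1] = [0, 0, 0]
r1 m[sun→φ2] = [0, 0, 0]
r1 m[snow→φ4] = [0, 0, 0]
r1 m[snow→φ6] = [0, 0, 0]
r1 m[rain→φ0] = [0, 0, 0]
r2 m[φ0→cld] = [0, 4, 1]
r2 m[φ0→rain] = [5, 0, 3]
r2 m[φ1→cld] = [0, 1, 1]
r2 m[φ1→sun] = [1, 0, 2]
r2 m[φ2→wind] = [1, 1, 0]
r2 m[φ2→sun] = [0, 1, 0]
r2 m[φ3→fog] = [0, 3, 0]
r2 m[φ3→wind] = [3, 0, 0]
r2 m[φ4→wind] = [0, 1, 0]
r2 m[φ4→snow] = [0, 2, 0]
r2 m[φ5→slip] = [0, 4, 0]
r2 m[φ5→wind] = [0, 3, 0]
r2 m[φ6→slip] = [3, 0, 0]
r2 m[φ6→snow] = [3, 0, 0]
r2 m[cld→φ0] = [0, 1, 1]
r2 m[cld→φ1] = [0, 4, 1]
r2 m[fog→φ3] = [0, 0, 0]
r2 m[slip→φ5] = [3, 0, 0]
r2 m[slip→φ6] = [0, 4, 0]
r2 m[wind→φ2] = [3, 4, 0]
r2 m[wind→φ3] = [1, 5, 0]
r2 m[wind→φ4] = [4, 4, 0]
r2 m[wind→φ5] = [4, 2, 0]
r2 m[sun→φ1] = [0, 1, 0]
r2 m[sun→φ2] = [1, 0, 2]
r2 m[snow→φ4] = [3, 0, 0]
r2 m[snow→φ6] = [0, 2, 0]
r2 m[rain→φ0] = [0, 0, 0]
r3 m[φ0→cld] = [0, 4, 1]
r3 m[φ0→rain] = [5, 0, 3]
r3 m[φ1→cld] = [1, 2, 1]
r3 m[φ1→sun] = [2, 0, 3]
r3 m[φ2→wind] = [1, 3, 1]
r3 m[φ2→sun] = [0, 4, 0]
r3 m[φ3→fog] = [0, 3, 5]
r3 m[φ3→wind] = [3, 0, 0]
r3 m[φ4→wind] = [2, 4, 0]
r3 m[φ4→snow] = [4, 6, 0]
r3 m[φ5→slip] = [4, 6, 0]
r3 m[φ5→wind] = [3, 4, 0]
r3 m[φ6→slip] = [3, 2, 0]
r3 m[φ6→snow] = [3, 4, 0]
r3 m[cld→φ0] = [0, 1, 1]
r3 m[cld→φ1] = [0, 4, 1]
r3 m[fog→φ3] = [0, 0, 0]
r3 m[slip→φ5] = [3, 0, 0]
r3 m[slip→φ6] = [0, 4, 0]
r3 m[wind→φ2] = [3, 4, 0]
r3 m[wind→φ3] = [1, 5, 0]
r3 m[wind→φ4] = [4, 4, 0]
r3 m[wind→φ5] = [4, 2, 0]
r3 m[sun→φ1] = [0, 1, 0]
r3 m[sun→φ2] = [1, 0, 2]
r3 m[snow→φ4] = [3, 0, 0]
r3 m[snow→φ6] = [0, 2, 0]
r3 m[rain→φ0] = [0, 0, 0]
r4 m[φ0→cld] = [0, 4, 1]
r4 m[φ0→rain] = [5, 0, 3]
r4 m[φ1→cld] = [1, 2, 1]
r4 m[φ1→sun] = [2, 0, 3]
r4 m[φ2→wind] = [1, 3, 1]
r4 m[φ2→sun] = [0, 4, 0]
r4 m[φ3→fog] = [0, 3, 5]
r4 m[φ3→wind] = [3, 0, 0]
r4 m[φ4→wind] = [2, 4, 0]
r4 m[φ4→snow] = [4, 6, 0]
r4 m[φ5→slip] = [4, 6, 0]
r4 m[φ5→wind] = [3, 4, 0]
r4 m[φ6→slip] = [3, 2, 0]
r4 m[φ6→snow] = [3, 4, 0]
r4 m[cld→φ0] = [1, 2, 1]
r4 m[cld→φ1] = [0, 4, 1]
r4 m[fog→φ3] = [0, 0, 0]
r4 m[slip→φ5] = [3, 2, 0]
r4 m[slip→φ6] = [4, 6, 0]
r4 m[wind→φ2] = [8, 8, 0]
r4 m[wind→φ3] = [6, 11, 1]
r4 m[wind→φ4] = [7, 7, 1]
r4 m[wind→φ5] = [6, 7, 1]
r4 m[sun→φ1] = [0, 4, 0]
r4 m[sun→φ2] = [2, 0, 3]
r4 m[snow→φ4] = [3, 4, 0]
r4 m[snow→φ6] = [4, 6, 0]
r4 m[rain→φ0] = [0, 0, 0]
r5 m[φ0→cld] = [0, 4, 1]
r5 m[φ0→rain] = [6, 1, 4]
r5 m[φ1→cld] = [2, 2, 1]
r5 m[φ1→sun] = [2, 0, 3]
r5 m[φ2→wind] = [1, 4, 2]
r5 m[φ2→sun] = [0, 4, 0]
r5 m[φ3→fog] = [1, 4, 8]
r5 m[φ3→wind] = [3, 0, 0]
r5 m[φ4→wind] = [3, 4, 0]
r5 m[φ4→snow] = [7, 8, 1]
r5 m[φ5→slip] = [6, 9, 1]
r5 m[φ5→wind] = [3, 6, 0]
r5 m[φ6→slip] = [3, 6, 0]
r5 m[φ6→snow] = [7, 6, 0]
r5 m[cld→φ0] = [1, 2, 1]
r5 m[cld→φ1] = [0, 4, 1]
r5 m[fog→φ3] = [0, 0, 0]
r5 m[slip→φ5] = [3, 2, 0]
r5 m[slip→φ6] = [4, 6, 0]
r5 m[wind→φ2] = [8, 8, 0]
r5 m[wind→φ3] = [6, 11, 1]
r5 m[wind→φ4] = [7, 7, 1]
r5 m[wind→φ5] = [6, 7, 1]
r5 m[sun→φ1] = [0, 4, 0]
r5 m[sun→φ2] = [2, 0, 3]
r5 m[snow→φ4] = [3, 4, 0]
r5 m[snow→φ6] = [4, 6, 0]
r5 m[rain→φ0] = [0, 0, 0]
r6 m[φ0→cld] = [0, 4, 1]
r6 m[φ0→rain] = [6, 1, 4]
r6 m[φ1→cld] = [2, 2, 1]
r6 m[φ1→sun] = [2, 0, 3]
r6 m[φ2→wind] = [1, 4, 2]
r6 m[φ2→sun] = [0, 4, 0]
r6 m[φ3→fog] = [1, 4, 8]
r6 m[φ3→wind] = [3, 0, 0]
r6 m[φ4→wind] = [3, 4, 0]
r6 m[φ4→snow] = [7, 8, 1]
r6 m[φ5→slip] = [6, 9, 1]
r6 m[φ5→wind] = [3, 6, 0]
r6 m[φ6→slip] = [3, 6, 0]
r6 m[φ6→snow] = [7, 6, 0]
r6 m[cld→φ0] = [2, 2, 1]
r6 m[cld→φ1] = [0, 4, 1]
r6 m[fog→φ3] = [0, 0, 0]
r6 m[slip→φ5] = [3, 6, 0]
r6 m[slip→φ6] = [6, 9, 1]
r6 m[wind→φ2] = [9, 10, 0]
r6 m[wind→φ3] = [7, 14, 2]
r6 m[wind→φ4] = [7, 10, 2]
r6 m[wind→φ5] = [7, 8, 2]
r6 m[sun→φ1] = [0, 4, 0]
r6 m[sun→φ2] = [2, 0, 3]
r6 m[snow→φ4] = [7, 6, 0]
r6 m[snow→φ6] = [7, 8, 1]
r6 m[rain→φ0] = [0, 0, 0]
r7 m[φ0→cld] = [0, 4, 1]
r7 m[φ0→rain] = [6, 2, 5]
r7 m[φ1→cld] = [2, 2, 1]
r7 m[φ1→sun] = [2, 0, 3]
r7 m[φ2→wind] = [1, 4, 2]
r7 m[φ2→sun] = [0, 4, 0]
r7 m[φ3→fog] = [2, 5, 9]
r7 m[φ3→wind] = [3, 0, 0]
r7 m[φ4→wind] = [7, 8, 0]
r7 m[φ4→snow] = [7, 9, 2]
r7 m[φ5→slip] = [7, 10, 2]
r7 m[φ5→wind] = [3, 6, 0]
r7 m[φ6→slip] = [4, 8, 1]
r7 m[φ6→snow] = [8, 8, 1]
r7 m[cld→φ0] = [2, 2, 1]
r7 m[cld→φ1] = [0, 4, 1]
r7 m[fog→φ3] = [0, 0, 0]
r7 m[slip→φ5] = [3, 6, 0]
r7 m[slip→φ6] = [6, 9, 1]
r7 m[wind→φ2] = [9, 10, 0]
r7 m[wind→φ3] = [7, 14, 2]
r7 m[wind→φ4] = [7, 10, 2]
r7 m[wind→φ5] = [7, 8, 2]
r7 m[sun→φ1] = [0, 4, 0]
r7 m[sun→φ2] = [2, 0, 3]
r7 m[snow→φ4] = [7, 6, 0]
r7 m[snow→φ6] = [7, 8, 1]
r7 m[rain→φ0] = [0, 0, 0]

message @ round 7 = [7, 10, 2]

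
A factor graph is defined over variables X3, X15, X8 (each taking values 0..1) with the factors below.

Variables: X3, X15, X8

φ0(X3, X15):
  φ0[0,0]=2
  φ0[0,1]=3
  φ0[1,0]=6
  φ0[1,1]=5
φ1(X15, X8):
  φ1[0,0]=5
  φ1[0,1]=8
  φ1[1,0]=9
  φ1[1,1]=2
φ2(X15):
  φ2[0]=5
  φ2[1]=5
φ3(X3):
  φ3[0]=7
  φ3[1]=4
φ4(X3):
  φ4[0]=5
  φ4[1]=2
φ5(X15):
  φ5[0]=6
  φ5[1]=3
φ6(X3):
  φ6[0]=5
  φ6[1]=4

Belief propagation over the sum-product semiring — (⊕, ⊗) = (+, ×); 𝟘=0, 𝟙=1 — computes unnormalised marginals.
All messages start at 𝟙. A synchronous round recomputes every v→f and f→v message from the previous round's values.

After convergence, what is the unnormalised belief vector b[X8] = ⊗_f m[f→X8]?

init: all messages = 𝟙 over 2 values
r1 m[φ0→X3] = [5, 11]
r1 m[φ0→X15] = [8, 8]
r1 m[φ1→X15] = [13, 11]
r1 m[φ1→X8] = [14, 10]
r1 m[φ2→X15] = [5, 5]
r1 m[φ3→X3] = [7, 4]
r1 m[φ4→X3] = [5, 2]
r1 m[φ5→X15] = [6, 3]
r1 m[φ6→X3] = [5, 4]
r1 m[X3→φ0] = [1, 1]
r1 m[X3→φ3] = [1, 1]
r1 m[X3→φ4] = [1, 1]
r1 m[X3→φ6] = [1, 1]
r1 m[X15→φ0] = [1, 1]
r1 m[X15→φ1] = [1, 1]
r1 m[X15→φ2] = [1, 1]
r1 m[X15→φ5] = [1, 1]
r1 m[X8→φ1] = [1, 1]
r2 m[φ0→X3] = [5, 11]
r2 m[φ0→X15] = [8, 8]
r2 m[φ1→X15] = [13, 11]
r2 m[φ1→X8] = [14, 10]
r2 m[φ2→X15] = [5, 5]
r2 m[φ3→X3] = [7, 4]
r2 m[φ4→X3] = [5, 2]
r2 m[φ5→X15] = [6, 3]
r2 m[φ6→X3] = [5, 4]
r2 m[X3→φ0] = [175, 32]
r2 m[X3→φ3] = [125, 88]
r2 m[X3→φ4] = [175, 176]
r2 m[X3→φ6] = [175, 88]
r2 m[X15→φ0] = [390, 165]
r2 m[X15→φ1] = [240, 120]
r2 m[X15→φ2] = [624, 264]
r2 m[X15→φ5] = [520, 440]
r2 m[X8→φ1] = [1, 1]
r3 m[φ0→X3] = [1275, 3165]
r3 m[φ0→X15] = [542, 685]
r3 m[φ1→X15] = [13, 11]
r3 m[φ1→X8] = [2280, 2160]
r3 m[φ2→X15] = [5, 5]
r3 m[φ3→X3] = [7, 4]
r3 m[φ4→X3] = [5, 2]
r3 m[φ5→X15] = [6, 3]
r3 m[φ6→X3] = [5, 4]
r3 m[X3→φ0] = [175, 32]
r3 m[X3→φ3] = [125, 88]
r3 m[X3→φ4] = [175, 176]
r3 m[X3→φ6] = [175, 88]
r3 m[X15→φ0] = [390, 165]
r3 m[X15→φ1] = [240, 120]
r3 m[X15→φ2] = [624, 264]
r3 m[X15→φ5] = [520, 440]
r3 m[X8→φ1] = [1, 1]
r4 m[φ0→X3] = [1275, 3165]
r4 m[φ0→X15] = [542, 685]
r4 m[φ1→X15] = [13, 11]
r4 m[φ1→X8] = [2280, 2160]
r4 m[φ2→X15] = [5, 5]
r4 m[φ3→X3] = [7, 4]
r4 m[φ4→X3] = [5, 2]
r4 m[φ5→X15] = [6, 3]
r4 m[φ6→X3] = [5, 4]
r4 m[X3→φ0] = [175, 32]
r4 m[X3→φ3] = [31875, 25320]
r4 m[X3→φ4] = [44625, 50640]
r4 m[X3→φ6] = [44625, 25320]
r4 m[X15→φ0] = [390, 165]
r4 m[X15→φ1] = [16260, 10275]
r4 m[X15→φ2] = [42276, 22605]
r4 m[X15→φ5] = [35230, 37675]
r4 m[X8→φ1] = [1, 1]
r5 m[φ0→X3] = [1275, 3165]
r5 m[φ0→X15] = [542, 685]
r5 m[φ1→X15] = [13, 11]
r5 m[φ1→X8] = [173775, 150630]
r5 m[φ2→X15] = [5, 5]
r5 m[φ3→X3] = [7, 4]
r5 m[φ4→X3] = [5, 2]
r5 m[φ5→X15] = [6, 3]
r5 m[φ6→X3] = [5, 4]
r5 m[X3→φ0] = [175, 32]
r5 m[X3→φ3] = [31875, 25320]
r5 m[X3→φ4] = [44625, 50640]
r5 m[X3→φ6] = [44625, 25320]
r5 m[X15→φ0] = [390, 165]
r5 m[X15→φ1] = [16260, 10275]
r5 m[X15→φ2] = [42276, 22605]
r5 m[X15→φ5] = [35230, 37675]
r5 m[X8→φ1] = [1, 1]
r6 m[φ0→X3] = [1275, 3165]
r6 m[φ0→X15] = [542, 685]
r6 m[φ1→X15] = [13, 11]
r6 m[φ1→X8] = [173775, 150630]
r6 m[φ2→X15] = [5, 5]
r6 m[φ3→X3] = [7, 4]
r6 m[φ4→X3] = [5, 2]
r6 m[φ5→X15] = [6, 3]
r6 m[φ6→X3] = [5, 4]
r6 m[X3→φ0] = [175, 32]
r6 m[X3→φ3] = [31875, 25320]
r6 m[X3→φ4] = [44625, 50640]
r6 m[X3→φ6] = [44625, 25320]
r6 m[X15→φ0] = [390, 165]
r6 m[X15→φ1] = [16260, 10275]
r6 m[X15→φ2] = [42276, 22605]
r6 m[X15→φ5] = [35230, 37675]
r6 m[X8→φ1] = [1, 1]
fixed point reached at round 6
b[X8] = ⊗ incoming = [173775, 150630]

b[X8] = [173775, 150630]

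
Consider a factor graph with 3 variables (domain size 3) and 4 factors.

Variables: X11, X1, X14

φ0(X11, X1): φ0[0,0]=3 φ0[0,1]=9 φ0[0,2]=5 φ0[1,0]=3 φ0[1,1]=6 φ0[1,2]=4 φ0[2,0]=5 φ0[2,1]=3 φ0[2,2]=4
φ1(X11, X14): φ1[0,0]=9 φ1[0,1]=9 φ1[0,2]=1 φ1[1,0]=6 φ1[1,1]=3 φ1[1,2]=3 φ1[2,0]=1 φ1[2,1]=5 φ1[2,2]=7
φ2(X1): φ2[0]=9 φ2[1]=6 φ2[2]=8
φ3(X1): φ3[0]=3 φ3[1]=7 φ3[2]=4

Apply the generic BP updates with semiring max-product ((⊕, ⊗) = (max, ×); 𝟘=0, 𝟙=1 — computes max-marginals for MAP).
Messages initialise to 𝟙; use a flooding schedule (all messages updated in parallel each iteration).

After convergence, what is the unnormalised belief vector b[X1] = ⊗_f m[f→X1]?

b[X1] = [945, 3402, 1440]

init: all messages = 𝟙 over 3 values
r1 m[φ0→X11] = [9, 6, 5]
r1 m[φ0→X1] = [5, 9, 5]
r1 m[φ1→X11] = [9, 6, 7]
r1 m[φ1→X14] = [9, 9, 7]
r1 m[φ2→X1] = [9, 6, 8]
r1 m[φ3→X1] = [3, 7, 4]
r1 m[X11→φ0] = [1, 1, 1]
r1 m[X11→φ1] = [1, 1, 1]
r1 m[X1→φ0] = [1, 1, 1]
r1 m[X1→φ2] = [1, 1, 1]
r1 m[X1→φ3] = [1, 1, 1]
r1 m[X14→φ1] = [1, 1, 1]
r2 m[φ0→X11] = [9, 6, 5]
r2 m[φ0→X1] = [5, 9, 5]
r2 m[φ1→X11] = [9, 6, 7]
r2 m[φ1→X14] = [9, 9, 7]
r2 m[φ2→X1] = [9, 6, 8]
r2 m[φ3→X1] = [3, 7, 4]
r2 m[X11→φ0] = [9, 6, 7]
r2 m[X11→φ1] = [9, 6, 5]
r2 m[X1→φ0] = [27, 42, 32]
r2 m[X1→φ2] = [15, 63, 20]
r2 m[X1→φ3] = [45, 54, 40]
r2 m[X14→φ1] = [1, 1, 1]
r3 m[φ0→X11] = [378, 252, 135]
r3 m[φ0→X1] = [35, 81, 45]
r3 m[φ1→X11] = [9, 6, 7]
r3 m[φ1→X14] = [81, 81, 35]
r3 m[φ2→X1] = [9, 6, 8]
r3 m[φ3→X1] = [3, 7, 4]
r3 m[X11→φ0] = [9, 6, 7]
r3 m[X11→φ1] = [9, 6, 5]
r3 m[X1→φ0] = [27, 42, 32]
r3 m[X1→φ2] = [15, 63, 20]
r3 m[X1→φ3] = [45, 54, 40]
r3 m[X14→φ1] = [1, 1, 1]
r4 m[φ0→X11] = [378, 252, 135]
r4 m[φ0→X1] = [35, 81, 45]
r4 m[φ1→X11] = [9, 6, 7]
r4 m[φ1→X14] = [81, 81, 35]
r4 m[φ2→X1] = [9, 6, 8]
r4 m[φ3→X1] = [3, 7, 4]
r4 m[X11→φ0] = [9, 6, 7]
r4 m[X11→φ1] = [378, 252, 135]
r4 m[X1→φ0] = [27, 42, 32]
r4 m[X1→φ2] = [105, 567, 180]
r4 m[X1→φ3] = [315, 486, 360]
r4 m[X14→φ1] = [1, 1, 1]
r5 m[φ0→X11] = [378, 252, 135]
r5 m[φ0→X1] = [35, 81, 45]
r5 m[φ1→X11] = [9, 6, 7]
r5 m[φ1→X14] = [3402, 3402, 945]
r5 m[φ2→X1] = [9, 6, 8]
r5 m[φ3→X1] = [3, 7, 4]
r5 m[X11→φ0] = [9, 6, 7]
r5 m[X11→φ1] = [378, 252, 135]
r5 m[X1→φ0] = [27, 42, 32]
r5 m[X1→φ2] = [105, 567, 180]
r5 m[X1→φ3] = [315, 486, 360]
r5 m[X14→φ1] = [1, 1, 1]
r6 m[φ0→X11] = [378, 252, 135]
r6 m[φ0→X1] = [35, 81, 45]
r6 m[φ1→X11] = [9, 6, 7]
r6 m[φ1→X14] = [3402, 3402, 945]
r6 m[φ2→X1] = [9, 6, 8]
r6 m[φ3→X1] = [3, 7, 4]
r6 m[X11→φ0] = [9, 6, 7]
r6 m[X11→φ1] = [378, 252, 135]
r6 m[X1→φ0] = [27, 42, 32]
r6 m[X1→φ2] = [105, 567, 180]
r6 m[X1→φ3] = [315, 486, 360]
r6 m[X14→φ1] = [1, 1, 1]
fixed point reached at round 6
b[X1] = ⊗ incoming = [945, 3402, 1440]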